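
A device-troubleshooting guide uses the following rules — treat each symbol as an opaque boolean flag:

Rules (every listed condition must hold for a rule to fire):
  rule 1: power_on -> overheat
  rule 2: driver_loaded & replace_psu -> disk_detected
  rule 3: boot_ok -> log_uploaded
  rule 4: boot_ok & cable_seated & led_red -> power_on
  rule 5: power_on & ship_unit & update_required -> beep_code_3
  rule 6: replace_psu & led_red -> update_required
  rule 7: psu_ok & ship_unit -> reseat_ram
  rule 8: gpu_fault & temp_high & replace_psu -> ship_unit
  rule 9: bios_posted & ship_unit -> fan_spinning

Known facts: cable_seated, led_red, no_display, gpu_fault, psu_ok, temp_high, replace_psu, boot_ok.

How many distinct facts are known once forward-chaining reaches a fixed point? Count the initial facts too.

Round 1 fires rule 3, rule 4, rule 6, rule 8, giving log_uploaded, power_on, update_required, ship_unit.
Round 2 fires rule 1, rule 5, rule 7, giving overheat, beep_code_3, reseat_ram.
Closure: {beep_code_3, boot_ok, cable_seated, gpu_fault, led_red, log_uploaded, no_display, overheat, power_on, psu_ok, replace_psu, reseat_ram, ship_unit, temp_high, update_required} — 15 facts.

15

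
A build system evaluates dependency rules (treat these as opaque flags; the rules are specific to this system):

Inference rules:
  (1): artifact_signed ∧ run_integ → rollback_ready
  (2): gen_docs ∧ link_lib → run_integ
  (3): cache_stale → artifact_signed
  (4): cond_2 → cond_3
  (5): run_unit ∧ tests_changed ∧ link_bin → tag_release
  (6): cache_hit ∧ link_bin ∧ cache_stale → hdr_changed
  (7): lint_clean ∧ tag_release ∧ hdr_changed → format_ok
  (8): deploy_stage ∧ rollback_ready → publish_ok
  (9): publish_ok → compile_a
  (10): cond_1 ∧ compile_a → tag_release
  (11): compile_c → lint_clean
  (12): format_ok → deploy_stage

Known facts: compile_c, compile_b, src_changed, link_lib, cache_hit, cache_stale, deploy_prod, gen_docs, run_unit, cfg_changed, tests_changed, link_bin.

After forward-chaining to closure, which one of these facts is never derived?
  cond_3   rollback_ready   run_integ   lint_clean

cond_3

Round 1 — (2), (3), (5), (6), (11), derive run_integ, artifact_signed, tag_release, hdr_changed, lint_clean.
Round 2 — (1), (7), derive rollback_ready, format_ok.
Round 3 — (12), derive deploy_stage.
Round 4 — (8), derive publish_ok.
Round 5 — (9), derive compile_a.
Derived: run_integ (round 1), rollback_ready (round 2), lint_clean (round 1). cond_3 never appears in any round.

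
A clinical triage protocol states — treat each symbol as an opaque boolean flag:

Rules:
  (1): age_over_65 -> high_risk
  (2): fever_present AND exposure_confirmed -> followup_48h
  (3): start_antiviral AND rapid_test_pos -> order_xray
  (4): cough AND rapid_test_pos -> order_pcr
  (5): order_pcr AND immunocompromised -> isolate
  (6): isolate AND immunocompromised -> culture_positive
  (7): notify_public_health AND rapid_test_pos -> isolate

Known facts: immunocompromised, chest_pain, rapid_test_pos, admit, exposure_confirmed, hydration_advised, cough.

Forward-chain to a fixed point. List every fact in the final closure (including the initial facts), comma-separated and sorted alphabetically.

Round 1: (4) [cough AND rapid_test_pos -> order_pcr]. Adds order_pcr.
Round 2: (5) [order_pcr AND immunocompromised -> isolate]. Adds isolate.
Round 3: (6) [isolate AND immunocompromised -> culture_positive]. Adds culture_positive.

admit, chest_pain, cough, culture_positive, exposure_confirmed, hydration_advised, immunocompromised, isolate, order_pcr, rapid_test_pos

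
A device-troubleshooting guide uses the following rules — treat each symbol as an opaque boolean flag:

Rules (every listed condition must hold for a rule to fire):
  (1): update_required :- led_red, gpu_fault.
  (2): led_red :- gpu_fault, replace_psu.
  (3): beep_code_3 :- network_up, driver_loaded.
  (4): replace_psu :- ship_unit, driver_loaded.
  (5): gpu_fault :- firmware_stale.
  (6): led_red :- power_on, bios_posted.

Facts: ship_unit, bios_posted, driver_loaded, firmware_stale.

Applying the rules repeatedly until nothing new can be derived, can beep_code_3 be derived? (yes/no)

Round 1: (4) [replace_psu :- ship_unit, driver_loaded.]; (5) [gpu_fault :- firmware_stale.]. New: replace_psu, gpu_fault.
Round 2: (2) [led_red :- gpu_fault, replace_psu.]. New: led_red.
Round 3: (1) [update_required :- led_red, gpu_fault.]. New: update_required.
Fixed point reached. beep_code_3 is concluded only by (3); (3) needs network_up (never derived).

no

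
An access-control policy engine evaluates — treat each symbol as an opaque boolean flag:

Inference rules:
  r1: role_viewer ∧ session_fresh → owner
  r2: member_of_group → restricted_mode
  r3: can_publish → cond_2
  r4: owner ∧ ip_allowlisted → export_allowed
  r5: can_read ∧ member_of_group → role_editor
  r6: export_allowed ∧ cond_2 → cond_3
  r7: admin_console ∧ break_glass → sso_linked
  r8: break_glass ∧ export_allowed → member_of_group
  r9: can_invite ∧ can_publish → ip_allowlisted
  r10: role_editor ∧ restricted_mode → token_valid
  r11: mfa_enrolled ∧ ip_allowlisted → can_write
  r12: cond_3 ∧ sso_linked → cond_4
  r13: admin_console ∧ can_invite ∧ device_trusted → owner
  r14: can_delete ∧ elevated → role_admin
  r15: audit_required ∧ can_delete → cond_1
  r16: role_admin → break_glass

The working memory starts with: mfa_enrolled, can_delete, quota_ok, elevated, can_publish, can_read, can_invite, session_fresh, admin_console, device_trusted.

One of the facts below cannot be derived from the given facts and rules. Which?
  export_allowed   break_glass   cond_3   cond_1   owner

cond_1

Round 1 fires r3, r9, r13, r14, giving cond_2, ip_allowlisted, owner, role_admin.
Round 2 fires r4, r11, r16, giving export_allowed, can_write, break_glass.
Round 3 fires r6, r7, r8, giving cond_3, sso_linked, member_of_group.
Round 4 fires r2, r5, r12, giving restricted_mode, role_editor, cond_4.
Round 5 fires r10, giving token_valid.
Derived: cond_3 (round 3), owner (round 1), export_allowed (round 2), break_glass (round 2). cond_1 never appears in any round.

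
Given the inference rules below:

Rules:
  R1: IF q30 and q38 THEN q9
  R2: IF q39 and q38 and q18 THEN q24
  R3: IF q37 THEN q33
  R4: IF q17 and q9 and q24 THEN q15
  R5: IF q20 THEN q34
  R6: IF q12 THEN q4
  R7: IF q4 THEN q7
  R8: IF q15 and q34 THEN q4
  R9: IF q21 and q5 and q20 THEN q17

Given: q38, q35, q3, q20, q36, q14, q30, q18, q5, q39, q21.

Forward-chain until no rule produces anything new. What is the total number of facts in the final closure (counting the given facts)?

18

Round 1 — R1, R2, R5, R9, derive q9, q24, q34, q17.
Round 2 — R4, derive q15.
Round 3 — R8, derive q4.
Round 4 — R7, derive q7.
Closure: {q14, q15, q17, q18, q20, q21, q24, q3, q30, q34, q35, q36, q38, q39, q4, q5, q7, q9} — 18 facts.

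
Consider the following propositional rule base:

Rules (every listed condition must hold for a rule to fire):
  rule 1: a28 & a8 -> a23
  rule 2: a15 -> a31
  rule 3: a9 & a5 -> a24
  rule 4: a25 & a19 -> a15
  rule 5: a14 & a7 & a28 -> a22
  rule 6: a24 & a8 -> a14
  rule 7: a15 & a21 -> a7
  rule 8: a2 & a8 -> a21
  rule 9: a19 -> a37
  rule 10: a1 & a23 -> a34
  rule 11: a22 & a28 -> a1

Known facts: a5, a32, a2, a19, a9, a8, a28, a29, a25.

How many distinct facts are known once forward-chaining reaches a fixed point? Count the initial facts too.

20

Round 1 fires rule 1, rule 3, rule 4, rule 8, rule 9, giving a23, a24, a15, a21, a37.
Round 2 fires rule 2, rule 6, rule 7, giving a31, a14, a7.
Round 3 fires rule 5, giving a22.
Round 4 fires rule 11, giving a1.
Round 5 fires rule 10, giving a34.
Closure: {a1, a14, a15, a19, a2, a21, a22, a23, a24, a25, a28, a29, a31, a32, a34, a37, a5, a7, a8, a9} — 20 facts.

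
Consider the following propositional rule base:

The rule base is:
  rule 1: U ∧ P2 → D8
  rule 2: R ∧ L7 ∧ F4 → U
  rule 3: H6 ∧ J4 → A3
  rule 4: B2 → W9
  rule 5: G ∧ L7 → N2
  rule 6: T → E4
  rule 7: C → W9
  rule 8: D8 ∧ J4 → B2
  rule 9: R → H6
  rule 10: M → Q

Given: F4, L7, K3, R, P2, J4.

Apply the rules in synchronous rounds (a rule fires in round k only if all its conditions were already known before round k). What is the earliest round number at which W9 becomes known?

Round 1: rule 2 [R ∧ L7 ∧ F4 → U]; rule 9 [R → H6]. New: U, H6.
Round 2: rule 1 [U ∧ P2 → D8]; rule 3 [H6 ∧ J4 → A3]. New: D8, A3.
Round 3: rule 8 [D8 ∧ J4 → B2]. New: B2.
Round 4: rule 4 [B2 → W9]. New: W9.
W9 first appears in round 4.

4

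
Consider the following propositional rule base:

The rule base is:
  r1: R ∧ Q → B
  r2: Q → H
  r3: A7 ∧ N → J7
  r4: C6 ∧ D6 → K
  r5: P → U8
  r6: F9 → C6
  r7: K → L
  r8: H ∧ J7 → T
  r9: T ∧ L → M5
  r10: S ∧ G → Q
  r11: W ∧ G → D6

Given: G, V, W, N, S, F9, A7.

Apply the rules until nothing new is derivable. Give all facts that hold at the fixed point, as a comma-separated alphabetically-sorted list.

A7, C6, D6, F9, G, H, J7, K, L, M5, N, Q, S, T, V, W

[1] r3 [A7 ∧ N → J7]; r6 [F9 → C6]; r10 [S ∧ G → Q]; r11 [W ∧ G → D6]. ⇒ new: J7, C6, Q, D6.
[2] r2 [Q → H]; r4 [C6 ∧ D6 → K]. ⇒ new: H, K.
[3] r7 [K → L]; r8 [H ∧ J7 → T]. ⇒ new: L, T.
[4] r9 [T ∧ L → M5]. ⇒ new: M5.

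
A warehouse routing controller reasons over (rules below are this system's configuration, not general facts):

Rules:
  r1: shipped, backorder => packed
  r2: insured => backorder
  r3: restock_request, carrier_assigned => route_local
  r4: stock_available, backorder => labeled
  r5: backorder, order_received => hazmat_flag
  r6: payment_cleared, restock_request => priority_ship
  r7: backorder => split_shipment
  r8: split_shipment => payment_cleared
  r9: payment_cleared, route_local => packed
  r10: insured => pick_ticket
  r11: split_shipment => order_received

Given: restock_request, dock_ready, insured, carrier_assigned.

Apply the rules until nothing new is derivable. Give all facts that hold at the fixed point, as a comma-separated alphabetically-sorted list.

Round 1 fires r2, r3, r10, giving backorder, route_local, pick_ticket.
Round 2 fires r7, giving split_shipment.
Round 3 fires r8, r11, giving payment_cleared, order_received.
Round 4 fires r5, r6, r9, giving hazmat_flag, priority_ship, packed.

backorder, carrier_assigned, dock_ready, hazmat_flag, insured, order_received, packed, payment_cleared, pick_ticket, priority_ship, restock_request, route_local, split_shipment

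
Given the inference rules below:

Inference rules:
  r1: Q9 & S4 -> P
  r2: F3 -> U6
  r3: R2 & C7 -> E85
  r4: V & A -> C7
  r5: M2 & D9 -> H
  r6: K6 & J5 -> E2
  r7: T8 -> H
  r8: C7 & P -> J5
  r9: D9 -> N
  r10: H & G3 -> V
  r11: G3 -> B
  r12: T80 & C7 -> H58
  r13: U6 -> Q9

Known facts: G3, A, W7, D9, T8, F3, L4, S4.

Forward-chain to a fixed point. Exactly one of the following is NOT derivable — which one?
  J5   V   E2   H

[1] r2 [F3 -> U6]; r7 [T8 -> H]; r9 [D9 -> N]; r11 [G3 -> B]. ⇒ new: U6, H, N, B.
[2] r10 [H & G3 -> V]; r13 [U6 -> Q9]. ⇒ new: V, Q9.
[3] r1 [Q9 & S4 -> P]; r4 [V & A -> C7]. ⇒ new: P, C7.
[4] r8 [C7 & P -> J5]. ⇒ new: J5.
Derived: V (round 2), J5 (round 4), H (round 1). E2 never appears in any round.

E2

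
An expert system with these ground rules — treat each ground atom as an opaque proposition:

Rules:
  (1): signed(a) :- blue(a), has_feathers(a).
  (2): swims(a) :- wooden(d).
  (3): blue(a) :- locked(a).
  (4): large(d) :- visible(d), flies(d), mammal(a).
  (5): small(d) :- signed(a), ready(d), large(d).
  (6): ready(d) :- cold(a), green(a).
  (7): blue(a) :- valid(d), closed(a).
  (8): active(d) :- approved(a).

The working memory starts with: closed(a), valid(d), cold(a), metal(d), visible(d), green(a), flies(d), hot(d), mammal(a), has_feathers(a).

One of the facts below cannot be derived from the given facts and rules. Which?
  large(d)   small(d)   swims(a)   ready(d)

Round 1 — (4), (6), (7), derive large(d), ready(d), blue(a).
Round 2 — (1), derive signed(a).
Round 3 — (5), derive small(d).
Derived: small(d) (round 3), ready(d) (round 1), large(d) (round 1). swims(a) never appears in any round.

swims(a)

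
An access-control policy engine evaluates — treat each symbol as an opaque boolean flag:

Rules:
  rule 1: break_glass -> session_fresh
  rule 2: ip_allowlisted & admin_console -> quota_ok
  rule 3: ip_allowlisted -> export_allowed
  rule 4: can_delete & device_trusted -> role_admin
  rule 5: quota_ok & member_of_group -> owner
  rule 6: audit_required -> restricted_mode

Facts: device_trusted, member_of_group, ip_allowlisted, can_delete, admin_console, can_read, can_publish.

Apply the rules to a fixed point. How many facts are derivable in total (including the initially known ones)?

11

Round 1 — rule 2, rule 3, rule 4, derive quota_ok, export_allowed, role_admin.
Round 2 — rule 5, derive owner.
Closure: {admin_console, can_delete, can_publish, can_read, device_trusted, export_allowed, ip_allowlisted, member_of_group, owner, quota_ok, role_admin} — 11 facts.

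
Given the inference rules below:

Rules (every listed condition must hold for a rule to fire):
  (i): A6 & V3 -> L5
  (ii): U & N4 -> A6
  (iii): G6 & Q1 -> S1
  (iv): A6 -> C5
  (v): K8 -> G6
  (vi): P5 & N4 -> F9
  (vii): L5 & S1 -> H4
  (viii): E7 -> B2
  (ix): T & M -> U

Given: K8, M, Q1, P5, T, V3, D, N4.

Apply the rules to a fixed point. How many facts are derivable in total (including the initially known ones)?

16

[1] (v) [K8 -> G6]; (vi) [P5 & N4 -> F9]; (ix) [T & M -> U]. ⇒ new: G6, F9, U.
[2] (ii) [U & N4 -> A6]; (iii) [G6 & Q1 -> S1]. ⇒ new: A6, S1.
[3] (i) [A6 & V3 -> L5]; (iv) [A6 -> C5]. ⇒ new: L5, C5.
[4] (vii) [L5 & S1 -> H4]. ⇒ new: H4.
Closure: {A6, C5, D, F9, G6, H4, K8, L5, M, N4, P5, Q1, S1, T, U, V3} — 16 facts.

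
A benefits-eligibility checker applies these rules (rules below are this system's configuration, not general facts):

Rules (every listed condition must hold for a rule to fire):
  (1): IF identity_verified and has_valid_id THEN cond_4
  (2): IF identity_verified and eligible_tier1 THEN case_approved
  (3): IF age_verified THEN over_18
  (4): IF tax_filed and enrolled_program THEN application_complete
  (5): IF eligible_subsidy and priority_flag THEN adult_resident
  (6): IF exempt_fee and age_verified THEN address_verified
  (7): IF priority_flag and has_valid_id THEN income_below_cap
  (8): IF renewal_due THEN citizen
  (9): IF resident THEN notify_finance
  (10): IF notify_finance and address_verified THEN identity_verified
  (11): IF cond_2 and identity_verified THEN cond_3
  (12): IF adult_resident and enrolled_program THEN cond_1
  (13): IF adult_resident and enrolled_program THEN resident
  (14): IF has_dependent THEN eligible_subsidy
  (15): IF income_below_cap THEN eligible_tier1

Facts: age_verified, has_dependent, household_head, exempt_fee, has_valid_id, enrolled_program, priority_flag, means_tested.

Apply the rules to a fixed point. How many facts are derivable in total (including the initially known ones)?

Round 1 fires (3), (6), (7), (14), giving over_18, address_verified, income_below_cap, eligible_subsidy.
Round 2 fires (5), (15), giving adult_resident, eligible_tier1.
Round 3 fires (12), (13), giving cond_1, resident.
Round 4 fires (9), giving notify_finance.
Round 5 fires (10), giving identity_verified.
Round 6 fires (1), (2), giving cond_4, case_approved.
Closure: {address_verified, adult_resident, age_verified, case_approved, cond_1, cond_4, eligible_subsidy, eligible_tier1, enrolled_program, exempt_fee, has_dependent, has_valid_id, household_head, identity_verified, income_below_cap, means_tested, notify_finance, over_18, priority_flag, resident} — 20 facts.

20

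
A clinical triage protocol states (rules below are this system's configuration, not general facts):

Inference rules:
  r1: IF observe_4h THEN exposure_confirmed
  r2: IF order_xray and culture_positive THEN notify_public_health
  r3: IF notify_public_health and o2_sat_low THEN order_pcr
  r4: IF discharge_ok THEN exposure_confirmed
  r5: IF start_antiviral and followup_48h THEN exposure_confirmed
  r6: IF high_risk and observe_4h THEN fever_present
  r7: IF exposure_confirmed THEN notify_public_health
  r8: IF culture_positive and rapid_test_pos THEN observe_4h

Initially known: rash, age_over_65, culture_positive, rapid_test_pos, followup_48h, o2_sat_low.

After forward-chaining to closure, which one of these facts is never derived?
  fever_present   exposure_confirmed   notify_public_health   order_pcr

fever_present

Round 1: r8 [IF culture_positive and rapid_test_pos THEN observe_4h]. New: observe_4h.
Round 2: r1 [IF observe_4h THEN exposure_confirmed]. New: exposure_confirmed.
Round 3: r7 [IF exposure_confirmed THEN notify_public_health]. New: notify_public_health.
Round 4: r3 [IF notify_public_health and o2_sat_low THEN order_pcr]. New: order_pcr.
Derived: notify_public_health (round 3), exposure_confirmed (round 2), order_pcr (round 4). fever_present never appears in any round.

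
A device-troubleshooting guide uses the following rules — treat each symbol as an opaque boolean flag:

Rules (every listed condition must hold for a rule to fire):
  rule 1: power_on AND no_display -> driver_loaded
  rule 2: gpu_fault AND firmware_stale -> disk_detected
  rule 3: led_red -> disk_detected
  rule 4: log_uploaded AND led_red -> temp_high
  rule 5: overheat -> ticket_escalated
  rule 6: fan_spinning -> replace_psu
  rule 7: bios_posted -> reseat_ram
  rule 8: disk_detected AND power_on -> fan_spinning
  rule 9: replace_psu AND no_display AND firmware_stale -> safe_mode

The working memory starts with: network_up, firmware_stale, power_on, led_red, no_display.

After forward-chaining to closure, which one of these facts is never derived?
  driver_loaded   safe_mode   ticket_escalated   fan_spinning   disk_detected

ticket_escalated

Round 1: rule 1 [power_on AND no_display -> driver_loaded]; rule 3 [led_red -> disk_detected]. Adds driver_loaded, disk_detected.
Round 2: rule 8 [disk_detected AND power_on -> fan_spinning]. Adds fan_spinning.
Round 3: rule 6 [fan_spinning -> replace_psu]. Adds replace_psu.
Round 4: rule 9 [replace_psu AND no_display AND firmware_stale -> safe_mode]. Adds safe_mode.
Derived: fan_spinning (round 2), safe_mode (round 4), disk_detected (round 1), driver_loaded (round 1). ticket_escalated never appears in any round.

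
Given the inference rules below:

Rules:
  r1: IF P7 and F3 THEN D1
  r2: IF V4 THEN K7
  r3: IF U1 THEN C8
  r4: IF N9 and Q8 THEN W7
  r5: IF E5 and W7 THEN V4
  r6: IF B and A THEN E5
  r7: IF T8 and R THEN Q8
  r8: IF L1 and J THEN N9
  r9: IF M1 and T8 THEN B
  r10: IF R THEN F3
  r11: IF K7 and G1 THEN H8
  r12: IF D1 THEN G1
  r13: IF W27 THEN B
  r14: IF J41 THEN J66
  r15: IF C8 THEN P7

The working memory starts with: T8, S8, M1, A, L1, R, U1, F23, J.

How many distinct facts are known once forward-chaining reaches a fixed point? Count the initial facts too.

22

Round 1 fires r3, r7, r8, r9, r10, giving C8, Q8, N9, B, F3.
Round 2 fires r4, r6, r15, giving W7, E5, P7.
Round 3 fires r1, r5, giving D1, V4.
Round 4 fires r2, r12, giving K7, G1.
Round 5 fires r11, giving H8.
Closure: {A, B, C8, D1, E5, F23, F3, G1, H8, J, K7, L1, M1, N9, P7, Q8, R, S8, T8, U1, V4, W7} — 22 facts.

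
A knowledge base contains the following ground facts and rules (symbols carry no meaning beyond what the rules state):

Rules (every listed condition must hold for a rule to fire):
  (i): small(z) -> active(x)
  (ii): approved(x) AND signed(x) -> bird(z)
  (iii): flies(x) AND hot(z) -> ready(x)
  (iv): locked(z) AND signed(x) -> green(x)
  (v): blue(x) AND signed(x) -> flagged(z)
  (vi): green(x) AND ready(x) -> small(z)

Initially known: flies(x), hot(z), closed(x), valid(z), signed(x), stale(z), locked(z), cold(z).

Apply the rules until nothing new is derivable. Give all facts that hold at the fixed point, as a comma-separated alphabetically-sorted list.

active(x), closed(x), cold(z), flies(x), green(x), hot(z), locked(z), ready(x), signed(x), small(z), stale(z), valid(z)

[1] (iii) [flies(x) AND hot(z) -> ready(x)]; (iv) [locked(z) AND signed(x) -> green(x)]. ⇒ new: ready(x), green(x).
[2] (vi) [green(x) AND ready(x) -> small(z)]. ⇒ new: small(z).
[3] (i) [small(z) -> active(x)]. ⇒ new: active(x).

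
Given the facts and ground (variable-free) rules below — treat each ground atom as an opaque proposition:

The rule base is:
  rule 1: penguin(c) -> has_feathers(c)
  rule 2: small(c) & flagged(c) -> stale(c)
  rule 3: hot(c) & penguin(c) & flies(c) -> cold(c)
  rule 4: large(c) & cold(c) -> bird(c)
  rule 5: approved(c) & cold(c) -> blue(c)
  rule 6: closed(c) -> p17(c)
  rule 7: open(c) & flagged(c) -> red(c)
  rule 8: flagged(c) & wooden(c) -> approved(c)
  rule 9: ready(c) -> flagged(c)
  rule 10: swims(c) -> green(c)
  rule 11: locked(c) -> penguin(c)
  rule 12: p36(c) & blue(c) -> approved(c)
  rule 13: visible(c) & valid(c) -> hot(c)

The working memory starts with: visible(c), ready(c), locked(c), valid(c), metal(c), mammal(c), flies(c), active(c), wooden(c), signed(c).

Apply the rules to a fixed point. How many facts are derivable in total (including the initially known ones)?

Round 1: rule 9 [ready(c) -> flagged(c)]; rule 11 [locked(c) -> penguin(c)]; rule 13 [visible(c) & valid(c) -> hot(c)]. Adds flagged(c), penguin(c), hot(c).
Round 2: rule 1 [penguin(c) -> has_feathers(c)]; rule 3 [hot(c) & penguin(c) & flies(c) -> cold(c)]; rule 8 [flagged(c) & wooden(c) -> approved(c)]. Adds has_feathers(c), cold(c), approved(c).
Round 3: rule 5 [approved(c) & cold(c) -> blue(c)]. Adds blue(c).
Closure: {active(c), approved(c), blue(c), cold(c), flagged(c), flies(c), has_feathers(c), hot(c), locked(c), mammal(c), metal(c), penguin(c), ready(c), signed(c), valid(c), visible(c), wooden(c)} — 17 facts.

17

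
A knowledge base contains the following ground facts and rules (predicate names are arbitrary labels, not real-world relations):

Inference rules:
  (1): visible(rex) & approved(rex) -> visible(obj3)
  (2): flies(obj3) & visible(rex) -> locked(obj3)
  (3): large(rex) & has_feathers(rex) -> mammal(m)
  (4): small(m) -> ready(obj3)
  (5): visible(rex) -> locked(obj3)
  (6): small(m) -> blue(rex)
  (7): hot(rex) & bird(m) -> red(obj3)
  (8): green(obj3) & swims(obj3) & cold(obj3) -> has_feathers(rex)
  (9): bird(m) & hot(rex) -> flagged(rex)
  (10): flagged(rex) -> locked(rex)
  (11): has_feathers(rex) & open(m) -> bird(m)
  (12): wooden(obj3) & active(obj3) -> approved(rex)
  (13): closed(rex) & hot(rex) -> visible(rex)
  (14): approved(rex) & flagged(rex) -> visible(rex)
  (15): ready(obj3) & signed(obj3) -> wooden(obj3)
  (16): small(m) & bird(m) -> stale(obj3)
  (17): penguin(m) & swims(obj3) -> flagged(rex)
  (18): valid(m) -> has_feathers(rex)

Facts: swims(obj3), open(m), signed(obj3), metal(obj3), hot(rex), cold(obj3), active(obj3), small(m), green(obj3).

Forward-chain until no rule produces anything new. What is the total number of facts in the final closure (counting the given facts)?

Round 1 — (4), (6), (8), derive ready(obj3), blue(rex), has_feathers(rex).
Round 2 — (11), (15), derive bird(m), wooden(obj3).
Round 3 — (7), (9), (12), (16), derive red(obj3), flagged(rex), approved(rex), stale(obj3).
Round 4 — (10), (14), derive locked(rex), visible(rex).
Round 5 — (1), (5), derive visible(obj3), locked(obj3).
Closure: {active(obj3), approved(rex), bird(m), blue(rex), cold(obj3), flagged(rex), green(obj3), has_feathers(rex), hot(rex), locked(obj3), locked(rex), metal(obj3), open(m), ready(obj3), red(obj3), signed(obj3), small(m), stale(obj3), swims(obj3), visible(obj3), visible(rex), wooden(obj3)} — 22 facts.

22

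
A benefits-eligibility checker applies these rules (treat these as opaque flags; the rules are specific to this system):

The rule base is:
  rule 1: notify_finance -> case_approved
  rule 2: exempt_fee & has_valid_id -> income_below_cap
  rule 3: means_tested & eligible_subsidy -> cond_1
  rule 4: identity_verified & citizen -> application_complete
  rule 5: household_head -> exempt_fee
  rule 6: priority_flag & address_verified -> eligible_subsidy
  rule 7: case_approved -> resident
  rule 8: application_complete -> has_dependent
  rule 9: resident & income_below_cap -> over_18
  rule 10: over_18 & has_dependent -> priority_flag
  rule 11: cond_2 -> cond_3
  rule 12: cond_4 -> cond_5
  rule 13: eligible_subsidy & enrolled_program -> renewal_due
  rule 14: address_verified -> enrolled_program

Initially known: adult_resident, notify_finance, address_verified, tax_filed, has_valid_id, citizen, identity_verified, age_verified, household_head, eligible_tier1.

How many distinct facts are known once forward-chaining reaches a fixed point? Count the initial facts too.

Round 1: rule 1 [notify_finance -> case_approved]; rule 4 [identity_verified & citizen -> application_complete]; rule 5 [household_head -> exempt_fee]; rule 14 [address_verified -> enrolled_program]. New: case_approved, application_complete, exempt_fee, enrolled_program.
Round 2: rule 2 [exempt_fee & has_valid_id -> income_below_cap]; rule 7 [case_approved -> resident]; rule 8 [application_complete -> has_dependent]. New: income_below_cap, resident, has_dependent.
Round 3: rule 9 [resident & income_below_cap -> over_18]. New: over_18.
Round 4: rule 10 [over_18 & has_dependent -> priority_flag]. New: priority_flag.
Round 5: rule 6 [priority_flag & address_verified -> eligible_subsidy]. New: eligible_subsidy.
Round 6: rule 13 [eligible_subsidy & enrolled_program -> renewal_due]. New: renewal_due.
Closure: {address_verified, adult_resident, age_verified, application_complete, case_approved, citizen, eligible_subsidy, eligible_tier1, enrolled_program, exempt_fee, has_dependent, has_valid_id, household_head, identity_verified, income_below_cap, notify_finance, over_18, priority_flag, renewal_due, resident, tax_filed} — 21 facts.

21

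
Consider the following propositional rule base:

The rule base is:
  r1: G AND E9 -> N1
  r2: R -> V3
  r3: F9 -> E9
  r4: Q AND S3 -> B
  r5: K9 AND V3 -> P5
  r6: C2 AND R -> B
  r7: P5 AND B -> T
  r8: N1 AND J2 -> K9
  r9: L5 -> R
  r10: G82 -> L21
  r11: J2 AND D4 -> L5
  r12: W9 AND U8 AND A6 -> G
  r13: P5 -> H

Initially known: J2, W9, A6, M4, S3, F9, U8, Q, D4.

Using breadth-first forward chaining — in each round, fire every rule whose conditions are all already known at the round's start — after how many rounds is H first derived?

Round 1: r3 [F9 -> E9]; r4 [Q AND S3 -> B]; r11 [J2 AND D4 -> L5]; r12 [W9 AND U8 AND A6 -> G]. New: E9, B, L5, G.
Round 2: r1 [G AND E9 -> N1]; r9 [L5 -> R]. New: N1, R.
Round 3: r2 [R -> V3]; r8 [N1 AND J2 -> K9]. New: V3, K9.
Round 4: r5 [K9 AND V3 -> P5]. New: P5.
Round 5: r7 [P5 AND B -> T]; r13 [P5 -> H]. New: T, H.
H first appears in round 5.

5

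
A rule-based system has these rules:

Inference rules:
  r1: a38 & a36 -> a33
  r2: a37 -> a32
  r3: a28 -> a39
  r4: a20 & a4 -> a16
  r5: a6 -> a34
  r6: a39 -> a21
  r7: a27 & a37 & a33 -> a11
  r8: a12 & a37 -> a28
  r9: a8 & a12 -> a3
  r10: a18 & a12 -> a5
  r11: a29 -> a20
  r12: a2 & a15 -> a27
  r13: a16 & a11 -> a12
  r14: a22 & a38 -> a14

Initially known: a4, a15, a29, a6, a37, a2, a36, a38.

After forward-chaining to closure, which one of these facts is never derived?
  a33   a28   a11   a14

Round 1: r1 [a38 & a36 -> a33]; r2 [a37 -> a32]; r5 [a6 -> a34]; r11 [a29 -> a20]; r12 [a2 & a15 -> a27]. New: a33, a32, a34, a20, a27.
Round 2: r4 [a20 & a4 -> a16]; r7 [a27 & a37 & a33 -> a11]. New: a16, a11.
Round 3: r13 [a16 & a11 -> a12]. New: a12.
Round 4: r8 [a12 & a37 -> a28]. New: a28.
Round 5: r3 [a28 -> a39]. New: a39.
Round 6: r6 [a39 -> a21]. New: a21.
Derived: a33 (round 1), a28 (round 4), a11 (round 2). a14 never appears in any round.

a14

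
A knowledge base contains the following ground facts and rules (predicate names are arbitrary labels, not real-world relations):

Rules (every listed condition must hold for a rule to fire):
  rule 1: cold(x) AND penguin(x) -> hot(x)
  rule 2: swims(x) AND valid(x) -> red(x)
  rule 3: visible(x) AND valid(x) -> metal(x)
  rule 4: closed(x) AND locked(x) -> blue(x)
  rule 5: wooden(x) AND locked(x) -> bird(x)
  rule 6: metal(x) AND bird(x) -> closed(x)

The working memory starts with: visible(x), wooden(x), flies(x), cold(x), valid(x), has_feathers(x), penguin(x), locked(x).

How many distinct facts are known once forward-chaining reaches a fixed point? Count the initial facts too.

Round 1: rule 1 [cold(x) AND penguin(x) -> hot(x)]; rule 3 [visible(x) AND valid(x) -> metal(x)]; rule 5 [wooden(x) AND locked(x) -> bird(x)]. New: hot(x), metal(x), bird(x).
Round 2: rule 6 [metal(x) AND bird(x) -> closed(x)]. New: closed(x).
Round 3: rule 4 [closed(x) AND locked(x) -> blue(x)]. New: blue(x).
Closure: {bird(x), blue(x), closed(x), cold(x), flies(x), has_feathers(x), hot(x), locked(x), metal(x), penguin(x), valid(x), visible(x), wooden(x)} — 13 facts.

13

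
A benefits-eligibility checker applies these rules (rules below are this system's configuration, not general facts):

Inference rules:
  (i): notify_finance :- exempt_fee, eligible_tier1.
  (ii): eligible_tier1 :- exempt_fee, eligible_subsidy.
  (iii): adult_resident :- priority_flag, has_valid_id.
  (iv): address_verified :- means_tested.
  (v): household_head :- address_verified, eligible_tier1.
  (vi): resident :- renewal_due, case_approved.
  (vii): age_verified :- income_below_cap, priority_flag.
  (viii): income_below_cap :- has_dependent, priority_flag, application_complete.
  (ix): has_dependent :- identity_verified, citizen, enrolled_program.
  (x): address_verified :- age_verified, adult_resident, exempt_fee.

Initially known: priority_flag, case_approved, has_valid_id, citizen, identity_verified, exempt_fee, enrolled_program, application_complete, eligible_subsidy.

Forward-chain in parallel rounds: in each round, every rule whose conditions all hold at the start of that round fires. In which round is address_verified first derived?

4

Round 1 fires (ii), (iii), (ix), giving eligible_tier1, adult_resident, has_dependent.
Round 2 fires (i), (viii), giving notify_finance, income_below_cap.
Round 3 fires (vii), giving age_verified.
Round 4 fires (x), giving address_verified.
address_verified first appears in round 4.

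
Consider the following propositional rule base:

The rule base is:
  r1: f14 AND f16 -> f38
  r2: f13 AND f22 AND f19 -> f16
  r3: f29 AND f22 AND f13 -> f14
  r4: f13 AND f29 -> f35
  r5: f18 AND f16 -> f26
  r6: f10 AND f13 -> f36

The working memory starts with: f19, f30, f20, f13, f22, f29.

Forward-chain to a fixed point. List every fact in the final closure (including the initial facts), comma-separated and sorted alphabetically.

f13, f14, f16, f19, f20, f22, f29, f30, f35, f38

Round 1: r2 [f13 AND f22 AND f19 -> f16]; r3 [f29 AND f22 AND f13 -> f14]; r4 [f13 AND f29 -> f35]. Adds f16, f14, f35.
Round 2: r1 [f14 AND f16 -> f38]. Adds f38.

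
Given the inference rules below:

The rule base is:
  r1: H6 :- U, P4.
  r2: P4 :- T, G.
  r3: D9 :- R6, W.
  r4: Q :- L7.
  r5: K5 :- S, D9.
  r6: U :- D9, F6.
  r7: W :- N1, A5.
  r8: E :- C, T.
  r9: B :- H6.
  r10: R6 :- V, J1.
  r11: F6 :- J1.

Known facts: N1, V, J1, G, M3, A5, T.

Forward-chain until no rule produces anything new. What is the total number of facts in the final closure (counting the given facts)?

Round 1 — r2, r7, r10, r11, derive P4, W, R6, F6.
Round 2 — r3, derive D9.
Round 3 — r6, derive U.
Round 4 — r1, derive H6.
Round 5 — r9, derive B.
Closure: {A5, B, D9, F6, G, H6, J1, M3, N1, P4, R6, T, U, V, W} — 15 facts.

15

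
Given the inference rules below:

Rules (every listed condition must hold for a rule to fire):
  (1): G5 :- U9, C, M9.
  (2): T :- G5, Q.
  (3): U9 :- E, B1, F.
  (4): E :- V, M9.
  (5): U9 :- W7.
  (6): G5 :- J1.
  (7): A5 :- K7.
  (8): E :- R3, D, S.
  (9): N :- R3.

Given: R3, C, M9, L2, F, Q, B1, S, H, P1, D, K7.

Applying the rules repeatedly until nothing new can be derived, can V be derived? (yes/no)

no

[1] (7) [A5 :- K7.]; (8) [E :- R3, D, S.]; (9) [N :- R3.]. ⇒ new: A5, E, N.
[2] (3) [U9 :- E, B1, F.]. ⇒ new: U9.
[3] (1) [G5 :- U9, C, M9.]. ⇒ new: G5.
[4] (2) [T :- G5, Q.]. ⇒ new: T.
Fixed point reached. No rule has V as a consequent, and it is not given.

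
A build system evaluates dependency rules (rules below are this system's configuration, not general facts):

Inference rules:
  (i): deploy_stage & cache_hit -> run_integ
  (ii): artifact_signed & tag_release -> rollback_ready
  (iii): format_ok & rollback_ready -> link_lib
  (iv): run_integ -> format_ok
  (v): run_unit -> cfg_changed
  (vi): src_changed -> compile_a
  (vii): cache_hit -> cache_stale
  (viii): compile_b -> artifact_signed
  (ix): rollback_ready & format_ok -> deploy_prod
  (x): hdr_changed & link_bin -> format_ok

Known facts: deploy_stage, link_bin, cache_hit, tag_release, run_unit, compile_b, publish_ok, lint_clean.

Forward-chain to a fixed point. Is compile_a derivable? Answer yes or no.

no

Round 1: (i) [deploy_stage & cache_hit -> run_integ]; (v) [run_unit -> cfg_changed]; (vii) [cache_hit -> cache_stale]; (viii) [compile_b -> artifact_signed]. New: run_integ, cfg_changed, cache_stale, artifact_signed.
Round 2: (ii) [artifact_signed & tag_release -> rollback_ready]; (iv) [run_integ -> format_ok]. New: rollback_ready, format_ok.
Round 3: (iii) [format_ok & rollback_ready -> link_lib]; (ix) [rollback_ready & format_ok -> deploy_prod]. New: link_lib, deploy_prod.
Fixed point reached. compile_a is concluded only by (vi); (vi) needs src_changed (never derived).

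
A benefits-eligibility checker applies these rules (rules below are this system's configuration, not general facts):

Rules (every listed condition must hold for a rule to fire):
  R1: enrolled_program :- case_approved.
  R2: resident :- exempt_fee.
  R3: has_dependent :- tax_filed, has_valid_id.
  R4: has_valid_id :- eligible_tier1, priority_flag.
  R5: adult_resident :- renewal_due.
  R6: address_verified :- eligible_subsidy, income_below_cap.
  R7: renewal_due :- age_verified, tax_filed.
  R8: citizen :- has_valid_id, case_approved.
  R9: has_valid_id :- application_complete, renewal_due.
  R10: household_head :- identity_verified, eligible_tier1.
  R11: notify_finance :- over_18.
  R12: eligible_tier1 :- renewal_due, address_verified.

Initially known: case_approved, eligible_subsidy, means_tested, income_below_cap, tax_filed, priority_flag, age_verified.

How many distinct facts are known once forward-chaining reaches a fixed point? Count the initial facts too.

[1] R1 [enrolled_program :- case_approved.]; R6 [address_verified :- eligible_subsidy, income_below_cap.]; R7 [renewal_due :- age_verified, tax_filed.]. ⇒ new: enrolled_program, address_verified, renewal_due.
[2] R5 [adult_resident :- renewal_due.]; R12 [eligible_tier1 :- renewal_due, address_verified.]. ⇒ new: adult_resident, eligible_tier1.
[3] R4 [has_valid_id :- eligible_tier1, priority_flag.]. ⇒ new: has_valid_id.
[4] R3 [has_dependent :- tax_filed, has_valid_id.]; R8 [citizen :- has_valid_id, case_approved.]. ⇒ new: has_dependent, citizen.
Closure: {address_verified, adult_resident, age_verified, case_approved, citizen, eligible_subsidy, eligible_tier1, enrolled_program, has_dependent, has_valid_id, income_below_cap, means_tested, priority_flag, renewal_due, tax_filed} — 15 facts.

15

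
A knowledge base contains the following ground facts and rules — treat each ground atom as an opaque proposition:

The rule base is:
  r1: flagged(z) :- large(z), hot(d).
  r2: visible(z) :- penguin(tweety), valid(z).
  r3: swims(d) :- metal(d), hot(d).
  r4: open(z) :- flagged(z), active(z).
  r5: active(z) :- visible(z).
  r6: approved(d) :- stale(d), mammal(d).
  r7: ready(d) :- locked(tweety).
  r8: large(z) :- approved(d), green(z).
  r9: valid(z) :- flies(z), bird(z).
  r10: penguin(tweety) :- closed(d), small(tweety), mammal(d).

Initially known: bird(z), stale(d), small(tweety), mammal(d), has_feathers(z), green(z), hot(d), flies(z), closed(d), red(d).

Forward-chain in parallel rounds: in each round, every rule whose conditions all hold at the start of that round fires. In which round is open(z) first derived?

4

Round 1 — r6, r9, r10, derive approved(d), valid(z), penguin(tweety).
Round 2 — r2, r8, derive visible(z), large(z).
Round 3 — r1, r5, derive flagged(z), active(z).
Round 4 — r4, derive open(z).
open(z) first appears in round 4.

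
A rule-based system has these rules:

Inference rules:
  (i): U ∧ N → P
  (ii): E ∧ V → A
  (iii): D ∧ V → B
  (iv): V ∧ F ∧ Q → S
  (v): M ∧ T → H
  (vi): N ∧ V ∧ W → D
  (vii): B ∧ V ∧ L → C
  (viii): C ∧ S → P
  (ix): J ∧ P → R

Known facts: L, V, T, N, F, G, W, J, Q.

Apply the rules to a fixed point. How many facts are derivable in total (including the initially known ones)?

Round 1: (iv) [V ∧ F ∧ Q → S]; (vi) [N ∧ V ∧ W → D]. Adds S, D.
Round 2: (iii) [D ∧ V → B]. Adds B.
Round 3: (vii) [B ∧ V ∧ L → C]. Adds C.
Round 4: (viii) [C ∧ S → P]. Adds P.
Round 5: (ix) [J ∧ P → R]. Adds R.
Closure: {B, C, D, F, G, J, L, N, P, Q, R, S, T, V, W} — 15 facts.

15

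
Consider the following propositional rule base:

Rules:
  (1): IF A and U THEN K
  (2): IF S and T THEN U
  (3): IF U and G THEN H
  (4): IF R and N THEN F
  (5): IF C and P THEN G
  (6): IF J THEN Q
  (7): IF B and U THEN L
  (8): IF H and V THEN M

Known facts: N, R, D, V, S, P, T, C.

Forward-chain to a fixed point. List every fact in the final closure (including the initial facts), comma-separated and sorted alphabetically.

C, D, F, G, H, M, N, P, R, S, T, U, V

[1] (2) [IF S and T THEN U]; (4) [IF R and N THEN F]; (5) [IF C and P THEN G]. ⇒ new: U, F, G.
[2] (3) [IF U and G THEN H]. ⇒ new: H.
[3] (8) [IF H and V THEN M]. ⇒ new: M.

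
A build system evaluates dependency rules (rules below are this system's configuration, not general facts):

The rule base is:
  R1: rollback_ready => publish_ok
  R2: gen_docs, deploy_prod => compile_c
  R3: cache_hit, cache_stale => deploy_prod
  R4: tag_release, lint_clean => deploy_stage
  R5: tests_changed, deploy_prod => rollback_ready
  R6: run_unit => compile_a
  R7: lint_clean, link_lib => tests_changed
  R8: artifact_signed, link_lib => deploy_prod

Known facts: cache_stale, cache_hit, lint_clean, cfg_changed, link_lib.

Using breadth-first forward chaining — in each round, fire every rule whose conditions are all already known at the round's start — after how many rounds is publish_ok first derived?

3

Round 1 — R3, R7, derive deploy_prod, tests_changed.
Round 2 — R5, derive rollback_ready.
Round 3 — R1, derive publish_ok.
publish_ok first appears in round 3.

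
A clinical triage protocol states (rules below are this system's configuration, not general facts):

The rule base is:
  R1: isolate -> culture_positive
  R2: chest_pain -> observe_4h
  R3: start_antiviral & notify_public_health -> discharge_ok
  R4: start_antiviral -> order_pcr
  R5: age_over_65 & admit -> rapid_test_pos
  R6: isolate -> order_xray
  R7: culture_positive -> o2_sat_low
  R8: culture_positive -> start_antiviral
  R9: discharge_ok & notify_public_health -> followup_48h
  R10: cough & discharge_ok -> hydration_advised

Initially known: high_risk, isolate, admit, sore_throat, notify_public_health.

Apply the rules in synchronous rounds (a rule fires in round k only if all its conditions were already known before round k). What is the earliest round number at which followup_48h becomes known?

[1] R1 [isolate -> culture_positive]; R6 [isolate -> order_xray]. ⇒ new: culture_positive, order_xray.
[2] R7 [culture_positive -> o2_sat_low]; R8 [culture_positive -> start_antiviral]. ⇒ new: o2_sat_low, start_antiviral.
[3] R3 [start_antiviral & notify_public_health -> discharge_ok]; R4 [start_antiviral -> order_pcr]. ⇒ new: discharge_ok, order_pcr.
[4] R9 [discharge_ok & notify_public_health -> followup_48h]. ⇒ new: followup_48h.
followup_48h first appears in round 4.

4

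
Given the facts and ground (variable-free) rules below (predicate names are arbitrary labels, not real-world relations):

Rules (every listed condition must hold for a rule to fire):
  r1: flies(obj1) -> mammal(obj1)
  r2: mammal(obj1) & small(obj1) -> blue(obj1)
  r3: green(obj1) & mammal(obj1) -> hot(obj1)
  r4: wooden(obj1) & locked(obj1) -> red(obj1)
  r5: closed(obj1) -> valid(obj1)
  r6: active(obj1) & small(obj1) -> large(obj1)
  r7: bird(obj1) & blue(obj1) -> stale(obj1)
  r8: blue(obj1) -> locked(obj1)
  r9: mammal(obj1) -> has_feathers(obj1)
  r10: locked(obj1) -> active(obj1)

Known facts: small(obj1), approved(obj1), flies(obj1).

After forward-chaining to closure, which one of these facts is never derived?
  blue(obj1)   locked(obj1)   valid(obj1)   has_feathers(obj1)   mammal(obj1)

valid(obj1)

[1] r1 [flies(obj1) -> mammal(obj1)]. ⇒ new: mammal(obj1).
[2] r2 [mammal(obj1) & small(obj1) -> blue(obj1)]; r9 [mammal(obj1) -> has_feathers(obj1)]. ⇒ new: blue(obj1), has_feathers(obj1).
[3] r8 [blue(obj1) -> locked(obj1)]. ⇒ new: locked(obj1).
[4] r10 [locked(obj1) -> active(obj1)]. ⇒ new: active(obj1).
[5] r6 [active(obj1) & small(obj1) -> large(obj1)]. ⇒ new: large(obj1).
Derived: mammal(obj1) (round 1), locked(obj1) (round 3), has_feathers(obj1) (round 2), blue(obj1) (round 2). valid(obj1) never appears in any round.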